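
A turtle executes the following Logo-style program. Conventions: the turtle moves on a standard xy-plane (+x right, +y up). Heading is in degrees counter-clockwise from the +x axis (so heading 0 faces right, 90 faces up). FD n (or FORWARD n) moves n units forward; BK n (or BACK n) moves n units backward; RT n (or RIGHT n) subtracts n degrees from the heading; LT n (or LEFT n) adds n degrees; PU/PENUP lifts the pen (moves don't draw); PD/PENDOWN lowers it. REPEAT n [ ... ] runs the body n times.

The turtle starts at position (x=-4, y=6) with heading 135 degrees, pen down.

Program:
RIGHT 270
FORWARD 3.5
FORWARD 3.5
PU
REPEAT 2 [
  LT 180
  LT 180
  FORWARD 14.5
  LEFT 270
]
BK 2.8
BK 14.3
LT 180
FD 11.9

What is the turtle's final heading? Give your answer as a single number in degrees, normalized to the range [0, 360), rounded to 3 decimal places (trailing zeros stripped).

Executing turtle program step by step:
Start: pos=(-4,6), heading=135, pen down
RT 270: heading 135 -> 225
FD 3.5: (-4,6) -> (-6.475,3.525) [heading=225, draw]
FD 3.5: (-6.475,3.525) -> (-8.95,1.05) [heading=225, draw]
PU: pen up
REPEAT 2 [
  -- iteration 1/2 --
  LT 180: heading 225 -> 45
  LT 180: heading 45 -> 225
  FD 14.5: (-8.95,1.05) -> (-19.203,-9.203) [heading=225, move]
  LT 270: heading 225 -> 135
  -- iteration 2/2 --
  LT 180: heading 135 -> 315
  LT 180: heading 315 -> 135
  FD 14.5: (-19.203,-9.203) -> (-29.456,1.05) [heading=135, move]
  LT 270: heading 135 -> 45
]
BK 2.8: (-29.456,1.05) -> (-31.436,-0.93) [heading=45, move]
BK 14.3: (-31.436,-0.93) -> (-41.547,-11.041) [heading=45, move]
LT 180: heading 45 -> 225
FD 11.9: (-41.547,-11.041) -> (-49.962,-19.456) [heading=225, move]
Final: pos=(-49.962,-19.456), heading=225, 2 segment(s) drawn

Answer: 225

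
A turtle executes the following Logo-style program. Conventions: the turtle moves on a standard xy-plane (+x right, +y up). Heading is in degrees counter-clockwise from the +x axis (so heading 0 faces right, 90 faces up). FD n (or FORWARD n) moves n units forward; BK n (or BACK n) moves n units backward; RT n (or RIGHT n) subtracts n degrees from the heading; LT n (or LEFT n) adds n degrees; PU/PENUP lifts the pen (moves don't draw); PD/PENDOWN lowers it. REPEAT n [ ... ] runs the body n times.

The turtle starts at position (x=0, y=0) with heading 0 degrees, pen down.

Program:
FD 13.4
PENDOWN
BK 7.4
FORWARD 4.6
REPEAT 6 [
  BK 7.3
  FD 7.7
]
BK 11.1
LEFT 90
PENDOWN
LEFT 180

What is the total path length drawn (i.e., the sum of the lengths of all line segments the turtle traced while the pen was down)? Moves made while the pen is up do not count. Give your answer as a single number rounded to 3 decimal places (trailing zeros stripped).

Executing turtle program step by step:
Start: pos=(0,0), heading=0, pen down
FD 13.4: (0,0) -> (13.4,0) [heading=0, draw]
PD: pen down
BK 7.4: (13.4,0) -> (6,0) [heading=0, draw]
FD 4.6: (6,0) -> (10.6,0) [heading=0, draw]
REPEAT 6 [
  -- iteration 1/6 --
  BK 7.3: (10.6,0) -> (3.3,0) [heading=0, draw]
  FD 7.7: (3.3,0) -> (11,0) [heading=0, draw]
  -- iteration 2/6 --
  BK 7.3: (11,0) -> (3.7,0) [heading=0, draw]
  FD 7.7: (3.7,0) -> (11.4,0) [heading=0, draw]
  -- iteration 3/6 --
  BK 7.3: (11.4,0) -> (4.1,0) [heading=0, draw]
  FD 7.7: (4.1,0) -> (11.8,0) [heading=0, draw]
  -- iteration 4/6 --
  BK 7.3: (11.8,0) -> (4.5,0) [heading=0, draw]
  FD 7.7: (4.5,0) -> (12.2,0) [heading=0, draw]
  -- iteration 5/6 --
  BK 7.3: (12.2,0) -> (4.9,0) [heading=0, draw]
  FD 7.7: (4.9,0) -> (12.6,0) [heading=0, draw]
  -- iteration 6/6 --
  BK 7.3: (12.6,0) -> (5.3,0) [heading=0, draw]
  FD 7.7: (5.3,0) -> (13,0) [heading=0, draw]
]
BK 11.1: (13,0) -> (1.9,0) [heading=0, draw]
LT 90: heading 0 -> 90
PD: pen down
LT 180: heading 90 -> 270
Final: pos=(1.9,0), heading=270, 16 segment(s) drawn

Segment lengths:
  seg 1: (0,0) -> (13.4,0), length = 13.4
  seg 2: (13.4,0) -> (6,0), length = 7.4
  seg 3: (6,0) -> (10.6,0), length = 4.6
  seg 4: (10.6,0) -> (3.3,0), length = 7.3
  seg 5: (3.3,0) -> (11,0), length = 7.7
  seg 6: (11,0) -> (3.7,0), length = 7.3
  seg 7: (3.7,0) -> (11.4,0), length = 7.7
  seg 8: (11.4,0) -> (4.1,0), length = 7.3
  seg 9: (4.1,0) -> (11.8,0), length = 7.7
  seg 10: (11.8,0) -> (4.5,0), length = 7.3
  seg 11: (4.5,0) -> (12.2,0), length = 7.7
  seg 12: (12.2,0) -> (4.9,0), length = 7.3
  seg 13: (4.9,0) -> (12.6,0), length = 7.7
  seg 14: (12.6,0) -> (5.3,0), length = 7.3
  seg 15: (5.3,0) -> (13,0), length = 7.7
  seg 16: (13,0) -> (1.9,0), length = 11.1
Total = 126.5

Answer: 126.5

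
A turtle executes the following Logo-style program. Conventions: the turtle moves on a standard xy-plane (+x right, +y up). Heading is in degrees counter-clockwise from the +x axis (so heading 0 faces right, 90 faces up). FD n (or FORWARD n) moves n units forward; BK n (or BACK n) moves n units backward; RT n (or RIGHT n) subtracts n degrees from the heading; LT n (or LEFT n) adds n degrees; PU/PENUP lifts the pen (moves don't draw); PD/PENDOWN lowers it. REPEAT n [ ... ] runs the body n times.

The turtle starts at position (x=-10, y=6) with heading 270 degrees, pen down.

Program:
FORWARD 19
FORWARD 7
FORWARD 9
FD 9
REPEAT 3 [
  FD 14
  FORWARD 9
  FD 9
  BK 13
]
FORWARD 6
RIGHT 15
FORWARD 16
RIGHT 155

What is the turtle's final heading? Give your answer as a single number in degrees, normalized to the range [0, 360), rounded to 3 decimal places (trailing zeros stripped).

Answer: 100

Derivation:
Executing turtle program step by step:
Start: pos=(-10,6), heading=270, pen down
FD 19: (-10,6) -> (-10,-13) [heading=270, draw]
FD 7: (-10,-13) -> (-10,-20) [heading=270, draw]
FD 9: (-10,-20) -> (-10,-29) [heading=270, draw]
FD 9: (-10,-29) -> (-10,-38) [heading=270, draw]
REPEAT 3 [
  -- iteration 1/3 --
  FD 14: (-10,-38) -> (-10,-52) [heading=270, draw]
  FD 9: (-10,-52) -> (-10,-61) [heading=270, draw]
  FD 9: (-10,-61) -> (-10,-70) [heading=270, draw]
  BK 13: (-10,-70) -> (-10,-57) [heading=270, draw]
  -- iteration 2/3 --
  FD 14: (-10,-57) -> (-10,-71) [heading=270, draw]
  FD 9: (-10,-71) -> (-10,-80) [heading=270, draw]
  FD 9: (-10,-80) -> (-10,-89) [heading=270, draw]
  BK 13: (-10,-89) -> (-10,-76) [heading=270, draw]
  -- iteration 3/3 --
  FD 14: (-10,-76) -> (-10,-90) [heading=270, draw]
  FD 9: (-10,-90) -> (-10,-99) [heading=270, draw]
  FD 9: (-10,-99) -> (-10,-108) [heading=270, draw]
  BK 13: (-10,-108) -> (-10,-95) [heading=270, draw]
]
FD 6: (-10,-95) -> (-10,-101) [heading=270, draw]
RT 15: heading 270 -> 255
FD 16: (-10,-101) -> (-14.141,-116.455) [heading=255, draw]
RT 155: heading 255 -> 100
Final: pos=(-14.141,-116.455), heading=100, 18 segment(s) drawn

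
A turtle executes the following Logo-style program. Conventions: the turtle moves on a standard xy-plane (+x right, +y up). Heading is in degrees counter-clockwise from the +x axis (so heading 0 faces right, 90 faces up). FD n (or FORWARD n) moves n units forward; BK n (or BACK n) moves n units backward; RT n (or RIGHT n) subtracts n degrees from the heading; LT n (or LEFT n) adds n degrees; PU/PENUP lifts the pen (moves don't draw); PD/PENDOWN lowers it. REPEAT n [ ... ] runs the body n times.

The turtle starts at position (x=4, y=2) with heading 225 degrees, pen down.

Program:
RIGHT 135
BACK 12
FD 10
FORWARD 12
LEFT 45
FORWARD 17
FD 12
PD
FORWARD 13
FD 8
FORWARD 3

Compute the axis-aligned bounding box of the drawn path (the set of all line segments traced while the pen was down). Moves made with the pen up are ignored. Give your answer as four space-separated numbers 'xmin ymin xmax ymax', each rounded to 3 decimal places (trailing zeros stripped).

Executing turtle program step by step:
Start: pos=(4,2), heading=225, pen down
RT 135: heading 225 -> 90
BK 12: (4,2) -> (4,-10) [heading=90, draw]
FD 10: (4,-10) -> (4,0) [heading=90, draw]
FD 12: (4,0) -> (4,12) [heading=90, draw]
LT 45: heading 90 -> 135
FD 17: (4,12) -> (-8.021,24.021) [heading=135, draw]
FD 12: (-8.021,24.021) -> (-16.506,32.506) [heading=135, draw]
PD: pen down
FD 13: (-16.506,32.506) -> (-25.698,41.698) [heading=135, draw]
FD 8: (-25.698,41.698) -> (-31.355,47.355) [heading=135, draw]
FD 3: (-31.355,47.355) -> (-33.477,49.477) [heading=135, draw]
Final: pos=(-33.477,49.477), heading=135, 8 segment(s) drawn

Segment endpoints: x in {-33.477, -31.355, -25.698, -16.506, -8.021, 4, 4, 4}, y in {-10, 0, 2, 12, 24.021, 32.506, 41.698, 47.355, 49.477}
xmin=-33.477, ymin=-10, xmax=4, ymax=49.477

Answer: -33.477 -10 4 49.477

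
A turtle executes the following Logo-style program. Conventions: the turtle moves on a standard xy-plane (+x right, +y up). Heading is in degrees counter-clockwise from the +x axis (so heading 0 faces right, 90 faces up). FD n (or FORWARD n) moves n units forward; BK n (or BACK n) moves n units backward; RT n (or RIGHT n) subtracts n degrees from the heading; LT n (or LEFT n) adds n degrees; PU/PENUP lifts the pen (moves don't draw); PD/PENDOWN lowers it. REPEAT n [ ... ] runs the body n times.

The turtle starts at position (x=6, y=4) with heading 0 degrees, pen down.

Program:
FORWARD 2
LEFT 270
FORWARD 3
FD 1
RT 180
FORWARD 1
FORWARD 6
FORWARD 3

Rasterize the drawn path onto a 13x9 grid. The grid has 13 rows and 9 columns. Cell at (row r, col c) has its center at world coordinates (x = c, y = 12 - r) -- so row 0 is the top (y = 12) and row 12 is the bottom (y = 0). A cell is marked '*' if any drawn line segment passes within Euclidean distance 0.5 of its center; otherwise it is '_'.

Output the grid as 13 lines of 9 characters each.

Segment 0: (6,4) -> (8,4)
Segment 1: (8,4) -> (8,1)
Segment 2: (8,1) -> (8,0)
Segment 3: (8,0) -> (8,1)
Segment 4: (8,1) -> (8,7)
Segment 5: (8,7) -> (8,10)

Answer: _________
_________
________*
________*
________*
________*
________*
________*
______***
________*
________*
________*
________*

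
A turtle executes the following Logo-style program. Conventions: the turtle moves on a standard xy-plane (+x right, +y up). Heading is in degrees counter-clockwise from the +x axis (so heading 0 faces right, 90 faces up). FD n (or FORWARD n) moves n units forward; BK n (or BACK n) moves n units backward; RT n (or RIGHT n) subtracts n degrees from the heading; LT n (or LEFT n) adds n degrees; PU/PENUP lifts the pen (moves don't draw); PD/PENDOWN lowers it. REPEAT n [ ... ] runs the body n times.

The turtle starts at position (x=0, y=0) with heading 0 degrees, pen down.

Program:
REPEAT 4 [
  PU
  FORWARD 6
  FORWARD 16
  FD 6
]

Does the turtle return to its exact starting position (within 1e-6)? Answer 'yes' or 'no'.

Answer: no

Derivation:
Executing turtle program step by step:
Start: pos=(0,0), heading=0, pen down
REPEAT 4 [
  -- iteration 1/4 --
  PU: pen up
  FD 6: (0,0) -> (6,0) [heading=0, move]
  FD 16: (6,0) -> (22,0) [heading=0, move]
  FD 6: (22,0) -> (28,0) [heading=0, move]
  -- iteration 2/4 --
  PU: pen up
  FD 6: (28,0) -> (34,0) [heading=0, move]
  FD 16: (34,0) -> (50,0) [heading=0, move]
  FD 6: (50,0) -> (56,0) [heading=0, move]
  -- iteration 3/4 --
  PU: pen up
  FD 6: (56,0) -> (62,0) [heading=0, move]
  FD 16: (62,0) -> (78,0) [heading=0, move]
  FD 6: (78,0) -> (84,0) [heading=0, move]
  -- iteration 4/4 --
  PU: pen up
  FD 6: (84,0) -> (90,0) [heading=0, move]
  FD 16: (90,0) -> (106,0) [heading=0, move]
  FD 6: (106,0) -> (112,0) [heading=0, move]
]
Final: pos=(112,0), heading=0, 0 segment(s) drawn

Start position: (0, 0)
Final position: (112, 0)
Distance = 112; >= 1e-6 -> NOT closed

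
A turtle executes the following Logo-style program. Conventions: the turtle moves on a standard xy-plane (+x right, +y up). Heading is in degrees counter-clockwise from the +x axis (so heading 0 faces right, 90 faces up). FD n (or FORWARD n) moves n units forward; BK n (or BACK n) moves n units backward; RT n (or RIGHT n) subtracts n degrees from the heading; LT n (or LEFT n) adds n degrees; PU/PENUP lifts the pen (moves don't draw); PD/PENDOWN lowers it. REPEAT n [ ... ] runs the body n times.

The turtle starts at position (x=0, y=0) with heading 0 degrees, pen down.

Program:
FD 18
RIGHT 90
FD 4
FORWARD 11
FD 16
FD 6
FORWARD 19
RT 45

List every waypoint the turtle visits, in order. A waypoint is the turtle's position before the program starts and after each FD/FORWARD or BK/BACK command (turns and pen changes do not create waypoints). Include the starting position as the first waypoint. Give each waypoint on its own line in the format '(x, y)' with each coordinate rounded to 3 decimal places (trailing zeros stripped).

Executing turtle program step by step:
Start: pos=(0,0), heading=0, pen down
FD 18: (0,0) -> (18,0) [heading=0, draw]
RT 90: heading 0 -> 270
FD 4: (18,0) -> (18,-4) [heading=270, draw]
FD 11: (18,-4) -> (18,-15) [heading=270, draw]
FD 16: (18,-15) -> (18,-31) [heading=270, draw]
FD 6: (18,-31) -> (18,-37) [heading=270, draw]
FD 19: (18,-37) -> (18,-56) [heading=270, draw]
RT 45: heading 270 -> 225
Final: pos=(18,-56), heading=225, 6 segment(s) drawn
Waypoints (7 total):
(0, 0)
(18, 0)
(18, -4)
(18, -15)
(18, -31)
(18, -37)
(18, -56)

Answer: (0, 0)
(18, 0)
(18, -4)
(18, -15)
(18, -31)
(18, -37)
(18, -56)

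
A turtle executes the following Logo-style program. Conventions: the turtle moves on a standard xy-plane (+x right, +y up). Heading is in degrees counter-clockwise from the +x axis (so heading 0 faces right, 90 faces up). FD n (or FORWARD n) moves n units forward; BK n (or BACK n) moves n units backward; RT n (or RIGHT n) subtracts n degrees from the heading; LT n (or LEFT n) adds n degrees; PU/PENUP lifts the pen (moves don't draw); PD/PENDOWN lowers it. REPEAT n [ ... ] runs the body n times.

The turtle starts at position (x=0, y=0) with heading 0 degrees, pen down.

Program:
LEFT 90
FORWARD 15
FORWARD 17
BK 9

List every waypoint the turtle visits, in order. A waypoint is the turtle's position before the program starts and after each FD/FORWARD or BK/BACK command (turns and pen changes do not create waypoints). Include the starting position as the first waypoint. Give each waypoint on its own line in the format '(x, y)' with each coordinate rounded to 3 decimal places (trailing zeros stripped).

Answer: (0, 0)
(0, 15)
(0, 32)
(0, 23)

Derivation:
Executing turtle program step by step:
Start: pos=(0,0), heading=0, pen down
LT 90: heading 0 -> 90
FD 15: (0,0) -> (0,15) [heading=90, draw]
FD 17: (0,15) -> (0,32) [heading=90, draw]
BK 9: (0,32) -> (0,23) [heading=90, draw]
Final: pos=(0,23), heading=90, 3 segment(s) drawn
Waypoints (4 total):
(0, 0)
(0, 15)
(0, 32)
(0, 23)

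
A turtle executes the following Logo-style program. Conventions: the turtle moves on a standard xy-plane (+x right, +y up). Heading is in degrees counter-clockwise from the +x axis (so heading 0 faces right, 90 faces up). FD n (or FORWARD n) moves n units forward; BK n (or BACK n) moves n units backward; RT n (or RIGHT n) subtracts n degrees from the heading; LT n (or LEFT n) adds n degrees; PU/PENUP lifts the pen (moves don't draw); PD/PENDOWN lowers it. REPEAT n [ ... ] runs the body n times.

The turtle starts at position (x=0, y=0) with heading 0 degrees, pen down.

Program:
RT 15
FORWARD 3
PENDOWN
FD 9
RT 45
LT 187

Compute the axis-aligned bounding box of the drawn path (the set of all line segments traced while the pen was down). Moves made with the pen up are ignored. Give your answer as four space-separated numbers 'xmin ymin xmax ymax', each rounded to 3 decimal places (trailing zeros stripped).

Executing turtle program step by step:
Start: pos=(0,0), heading=0, pen down
RT 15: heading 0 -> 345
FD 3: (0,0) -> (2.898,-0.776) [heading=345, draw]
PD: pen down
FD 9: (2.898,-0.776) -> (11.591,-3.106) [heading=345, draw]
RT 45: heading 345 -> 300
LT 187: heading 300 -> 127
Final: pos=(11.591,-3.106), heading=127, 2 segment(s) drawn

Segment endpoints: x in {0, 2.898, 11.591}, y in {-3.106, -0.776, 0}
xmin=0, ymin=-3.106, xmax=11.591, ymax=0

Answer: 0 -3.106 11.591 0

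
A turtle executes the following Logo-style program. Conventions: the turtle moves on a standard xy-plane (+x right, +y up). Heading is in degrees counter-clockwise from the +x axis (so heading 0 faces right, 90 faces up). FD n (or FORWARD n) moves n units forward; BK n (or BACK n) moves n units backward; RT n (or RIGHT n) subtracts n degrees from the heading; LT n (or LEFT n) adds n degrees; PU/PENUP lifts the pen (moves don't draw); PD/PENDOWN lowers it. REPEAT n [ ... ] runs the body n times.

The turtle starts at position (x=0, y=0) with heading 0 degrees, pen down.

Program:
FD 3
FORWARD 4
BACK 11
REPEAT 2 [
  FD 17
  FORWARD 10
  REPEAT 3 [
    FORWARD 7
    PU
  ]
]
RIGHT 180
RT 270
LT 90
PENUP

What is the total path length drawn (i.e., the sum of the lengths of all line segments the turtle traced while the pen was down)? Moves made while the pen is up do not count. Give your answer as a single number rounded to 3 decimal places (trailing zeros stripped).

Executing turtle program step by step:
Start: pos=(0,0), heading=0, pen down
FD 3: (0,0) -> (3,0) [heading=0, draw]
FD 4: (3,0) -> (7,0) [heading=0, draw]
BK 11: (7,0) -> (-4,0) [heading=0, draw]
REPEAT 2 [
  -- iteration 1/2 --
  FD 17: (-4,0) -> (13,0) [heading=0, draw]
  FD 10: (13,0) -> (23,0) [heading=0, draw]
  REPEAT 3 [
    -- iteration 1/3 --
    FD 7: (23,0) -> (30,0) [heading=0, draw]
    PU: pen up
    -- iteration 2/3 --
    FD 7: (30,0) -> (37,0) [heading=0, move]
    PU: pen up
    -- iteration 3/3 --
    FD 7: (37,0) -> (44,0) [heading=0, move]
    PU: pen up
  ]
  -- iteration 2/2 --
  FD 17: (44,0) -> (61,0) [heading=0, move]
  FD 10: (61,0) -> (71,0) [heading=0, move]
  REPEAT 3 [
    -- iteration 1/3 --
    FD 7: (71,0) -> (78,0) [heading=0, move]
    PU: pen up
    -- iteration 2/3 --
    FD 7: (78,0) -> (85,0) [heading=0, move]
    PU: pen up
    -- iteration 3/3 --
    FD 7: (85,0) -> (92,0) [heading=0, move]
    PU: pen up
  ]
]
RT 180: heading 0 -> 180
RT 270: heading 180 -> 270
LT 90: heading 270 -> 0
PU: pen up
Final: pos=(92,0), heading=0, 6 segment(s) drawn

Segment lengths:
  seg 1: (0,0) -> (3,0), length = 3
  seg 2: (3,0) -> (7,0), length = 4
  seg 3: (7,0) -> (-4,0), length = 11
  seg 4: (-4,0) -> (13,0), length = 17
  seg 5: (13,0) -> (23,0), length = 10
  seg 6: (23,0) -> (30,0), length = 7
Total = 52

Answer: 52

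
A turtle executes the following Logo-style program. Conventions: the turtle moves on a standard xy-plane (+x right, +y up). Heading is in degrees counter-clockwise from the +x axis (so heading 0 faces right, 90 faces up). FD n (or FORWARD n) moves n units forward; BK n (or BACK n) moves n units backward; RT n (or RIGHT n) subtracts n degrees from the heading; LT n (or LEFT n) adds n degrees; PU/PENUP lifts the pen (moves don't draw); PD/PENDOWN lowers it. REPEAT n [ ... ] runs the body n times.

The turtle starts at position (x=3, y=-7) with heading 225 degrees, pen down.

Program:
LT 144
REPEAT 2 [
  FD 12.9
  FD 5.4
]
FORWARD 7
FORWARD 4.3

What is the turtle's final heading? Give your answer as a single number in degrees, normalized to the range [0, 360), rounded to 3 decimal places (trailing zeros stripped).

Executing turtle program step by step:
Start: pos=(3,-7), heading=225, pen down
LT 144: heading 225 -> 9
REPEAT 2 [
  -- iteration 1/2 --
  FD 12.9: (3,-7) -> (15.741,-4.982) [heading=9, draw]
  FD 5.4: (15.741,-4.982) -> (21.075,-4.137) [heading=9, draw]
  -- iteration 2/2 --
  FD 12.9: (21.075,-4.137) -> (33.816,-2.119) [heading=9, draw]
  FD 5.4: (33.816,-2.119) -> (39.149,-1.274) [heading=9, draw]
]
FD 7: (39.149,-1.274) -> (46.063,-0.179) [heading=9, draw]
FD 4.3: (46.063,-0.179) -> (50.31,0.493) [heading=9, draw]
Final: pos=(50.31,0.493), heading=9, 6 segment(s) drawn

Answer: 9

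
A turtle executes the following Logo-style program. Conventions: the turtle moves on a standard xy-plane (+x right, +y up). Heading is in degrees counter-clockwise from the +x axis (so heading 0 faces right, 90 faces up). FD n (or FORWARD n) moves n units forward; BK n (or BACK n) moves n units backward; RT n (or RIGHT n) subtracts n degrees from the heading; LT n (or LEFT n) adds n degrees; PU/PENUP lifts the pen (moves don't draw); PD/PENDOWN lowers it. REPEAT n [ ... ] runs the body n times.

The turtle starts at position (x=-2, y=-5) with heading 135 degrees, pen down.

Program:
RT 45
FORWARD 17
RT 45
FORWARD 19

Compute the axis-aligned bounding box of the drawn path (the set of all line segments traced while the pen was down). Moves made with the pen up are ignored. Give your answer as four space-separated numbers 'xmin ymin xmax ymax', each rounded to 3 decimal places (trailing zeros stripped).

Answer: -2 -5 11.435 25.435

Derivation:
Executing turtle program step by step:
Start: pos=(-2,-5), heading=135, pen down
RT 45: heading 135 -> 90
FD 17: (-2,-5) -> (-2,12) [heading=90, draw]
RT 45: heading 90 -> 45
FD 19: (-2,12) -> (11.435,25.435) [heading=45, draw]
Final: pos=(11.435,25.435), heading=45, 2 segment(s) drawn

Segment endpoints: x in {-2, -2, 11.435}, y in {-5, 12, 25.435}
xmin=-2, ymin=-5, xmax=11.435, ymax=25.435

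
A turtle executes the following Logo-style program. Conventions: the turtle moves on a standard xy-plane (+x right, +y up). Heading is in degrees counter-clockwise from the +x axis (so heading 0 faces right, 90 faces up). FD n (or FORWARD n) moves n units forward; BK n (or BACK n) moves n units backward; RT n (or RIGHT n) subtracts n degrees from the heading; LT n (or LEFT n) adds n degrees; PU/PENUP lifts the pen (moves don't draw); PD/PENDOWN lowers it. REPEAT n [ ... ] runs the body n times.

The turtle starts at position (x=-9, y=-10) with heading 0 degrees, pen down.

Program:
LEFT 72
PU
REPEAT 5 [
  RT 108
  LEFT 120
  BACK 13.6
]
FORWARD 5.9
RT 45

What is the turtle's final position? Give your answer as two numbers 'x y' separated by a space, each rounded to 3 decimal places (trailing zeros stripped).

Answer: 7.155 -67.486

Derivation:
Executing turtle program step by step:
Start: pos=(-9,-10), heading=0, pen down
LT 72: heading 0 -> 72
PU: pen up
REPEAT 5 [
  -- iteration 1/5 --
  RT 108: heading 72 -> 324
  LT 120: heading 324 -> 84
  BK 13.6: (-9,-10) -> (-10.422,-23.525) [heading=84, move]
  -- iteration 2/5 --
  RT 108: heading 84 -> 336
  LT 120: heading 336 -> 96
  BK 13.6: (-10.422,-23.525) -> (-9,-37.051) [heading=96, move]
  -- iteration 3/5 --
  RT 108: heading 96 -> 348
  LT 120: heading 348 -> 108
  BK 13.6: (-9,-37.051) -> (-4.797,-49.985) [heading=108, move]
  -- iteration 4/5 --
  RT 108: heading 108 -> 0
  LT 120: heading 0 -> 120
  BK 13.6: (-4.797,-49.985) -> (2.003,-61.763) [heading=120, move]
  -- iteration 5/5 --
  RT 108: heading 120 -> 12
  LT 120: heading 12 -> 132
  BK 13.6: (2.003,-61.763) -> (11.103,-71.87) [heading=132, move]
]
FD 5.9: (11.103,-71.87) -> (7.155,-67.486) [heading=132, move]
RT 45: heading 132 -> 87
Final: pos=(7.155,-67.486), heading=87, 0 segment(s) drawn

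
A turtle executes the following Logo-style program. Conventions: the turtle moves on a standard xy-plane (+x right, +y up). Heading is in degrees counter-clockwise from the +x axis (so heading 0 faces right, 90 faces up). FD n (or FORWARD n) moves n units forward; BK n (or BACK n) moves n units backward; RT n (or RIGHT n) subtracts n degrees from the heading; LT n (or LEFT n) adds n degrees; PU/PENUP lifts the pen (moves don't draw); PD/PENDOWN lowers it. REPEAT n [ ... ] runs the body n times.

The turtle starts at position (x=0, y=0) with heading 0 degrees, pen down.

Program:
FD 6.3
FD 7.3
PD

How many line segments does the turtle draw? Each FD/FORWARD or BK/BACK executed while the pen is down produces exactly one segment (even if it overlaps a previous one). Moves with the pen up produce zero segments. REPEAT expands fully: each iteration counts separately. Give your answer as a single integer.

Answer: 2

Derivation:
Executing turtle program step by step:
Start: pos=(0,0), heading=0, pen down
FD 6.3: (0,0) -> (6.3,0) [heading=0, draw]
FD 7.3: (6.3,0) -> (13.6,0) [heading=0, draw]
PD: pen down
Final: pos=(13.6,0), heading=0, 2 segment(s) drawn
Segments drawn: 2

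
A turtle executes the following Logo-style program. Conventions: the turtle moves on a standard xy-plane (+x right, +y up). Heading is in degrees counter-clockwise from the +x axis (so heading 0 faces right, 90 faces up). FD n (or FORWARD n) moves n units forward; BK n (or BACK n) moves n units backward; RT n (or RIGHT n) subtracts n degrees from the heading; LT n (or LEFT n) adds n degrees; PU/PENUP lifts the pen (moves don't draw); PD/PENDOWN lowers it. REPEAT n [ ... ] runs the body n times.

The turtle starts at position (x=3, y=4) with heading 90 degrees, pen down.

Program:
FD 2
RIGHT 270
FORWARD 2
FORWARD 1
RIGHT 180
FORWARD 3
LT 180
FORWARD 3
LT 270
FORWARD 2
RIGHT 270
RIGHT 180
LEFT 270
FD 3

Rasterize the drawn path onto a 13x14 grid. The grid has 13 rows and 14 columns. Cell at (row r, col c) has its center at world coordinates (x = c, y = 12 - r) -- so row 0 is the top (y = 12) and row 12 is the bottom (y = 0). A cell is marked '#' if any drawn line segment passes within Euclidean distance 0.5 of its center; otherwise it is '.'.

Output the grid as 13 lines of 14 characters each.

Segment 0: (3,4) -> (3,6)
Segment 1: (3,6) -> (1,6)
Segment 2: (1,6) -> (0,6)
Segment 3: (0,6) -> (3,6)
Segment 4: (3,6) -> (0,6)
Segment 5: (0,6) -> (0,8)
Segment 6: (0,8) -> (0,5)

Answer: ..............
..............
..............
..............
#.............
#.............
####..........
#..#..........
...#..........
..............
..............
..............
..............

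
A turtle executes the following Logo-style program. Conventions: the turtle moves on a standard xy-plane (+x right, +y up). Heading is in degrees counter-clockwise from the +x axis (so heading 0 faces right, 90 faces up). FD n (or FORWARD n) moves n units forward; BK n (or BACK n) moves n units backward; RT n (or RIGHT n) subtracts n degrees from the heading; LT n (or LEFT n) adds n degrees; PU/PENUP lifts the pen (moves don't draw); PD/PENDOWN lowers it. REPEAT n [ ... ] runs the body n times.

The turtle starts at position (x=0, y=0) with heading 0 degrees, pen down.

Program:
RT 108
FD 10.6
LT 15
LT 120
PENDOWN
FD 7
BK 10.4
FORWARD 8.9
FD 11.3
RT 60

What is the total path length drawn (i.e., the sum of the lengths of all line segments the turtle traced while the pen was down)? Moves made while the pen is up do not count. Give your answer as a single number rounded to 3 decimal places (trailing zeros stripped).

Executing turtle program step by step:
Start: pos=(0,0), heading=0, pen down
RT 108: heading 0 -> 252
FD 10.6: (0,0) -> (-3.276,-10.081) [heading=252, draw]
LT 15: heading 252 -> 267
LT 120: heading 267 -> 27
PD: pen down
FD 7: (-3.276,-10.081) -> (2.961,-6.903) [heading=27, draw]
BK 10.4: (2.961,-6.903) -> (-6.305,-11.625) [heading=27, draw]
FD 8.9: (-6.305,-11.625) -> (1.625,-7.584) [heading=27, draw]
FD 11.3: (1.625,-7.584) -> (11.693,-2.454) [heading=27, draw]
RT 60: heading 27 -> 327
Final: pos=(11.693,-2.454), heading=327, 5 segment(s) drawn

Segment lengths:
  seg 1: (0,0) -> (-3.276,-10.081), length = 10.6
  seg 2: (-3.276,-10.081) -> (2.961,-6.903), length = 7
  seg 3: (2.961,-6.903) -> (-6.305,-11.625), length = 10.4
  seg 4: (-6.305,-11.625) -> (1.625,-7.584), length = 8.9
  seg 5: (1.625,-7.584) -> (11.693,-2.454), length = 11.3
Total = 48.2

Answer: 48.2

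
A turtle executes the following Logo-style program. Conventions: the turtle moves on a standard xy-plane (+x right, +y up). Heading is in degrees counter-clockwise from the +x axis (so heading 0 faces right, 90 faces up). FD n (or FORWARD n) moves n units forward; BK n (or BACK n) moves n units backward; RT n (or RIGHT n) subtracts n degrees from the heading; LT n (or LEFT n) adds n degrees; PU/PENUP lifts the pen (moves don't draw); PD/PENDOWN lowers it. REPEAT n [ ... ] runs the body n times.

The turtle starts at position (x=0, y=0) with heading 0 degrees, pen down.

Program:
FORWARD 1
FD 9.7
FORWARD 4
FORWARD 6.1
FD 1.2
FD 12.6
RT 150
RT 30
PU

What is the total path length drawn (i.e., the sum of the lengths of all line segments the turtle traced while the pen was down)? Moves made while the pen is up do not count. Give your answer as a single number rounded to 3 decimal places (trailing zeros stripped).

Answer: 34.6

Derivation:
Executing turtle program step by step:
Start: pos=(0,0), heading=0, pen down
FD 1: (0,0) -> (1,0) [heading=0, draw]
FD 9.7: (1,0) -> (10.7,0) [heading=0, draw]
FD 4: (10.7,0) -> (14.7,0) [heading=0, draw]
FD 6.1: (14.7,0) -> (20.8,0) [heading=0, draw]
FD 1.2: (20.8,0) -> (22,0) [heading=0, draw]
FD 12.6: (22,0) -> (34.6,0) [heading=0, draw]
RT 150: heading 0 -> 210
RT 30: heading 210 -> 180
PU: pen up
Final: pos=(34.6,0), heading=180, 6 segment(s) drawn

Segment lengths:
  seg 1: (0,0) -> (1,0), length = 1
  seg 2: (1,0) -> (10.7,0), length = 9.7
  seg 3: (10.7,0) -> (14.7,0), length = 4
  seg 4: (14.7,0) -> (20.8,0), length = 6.1
  seg 5: (20.8,0) -> (22,0), length = 1.2
  seg 6: (22,0) -> (34.6,0), length = 12.6
Total = 34.6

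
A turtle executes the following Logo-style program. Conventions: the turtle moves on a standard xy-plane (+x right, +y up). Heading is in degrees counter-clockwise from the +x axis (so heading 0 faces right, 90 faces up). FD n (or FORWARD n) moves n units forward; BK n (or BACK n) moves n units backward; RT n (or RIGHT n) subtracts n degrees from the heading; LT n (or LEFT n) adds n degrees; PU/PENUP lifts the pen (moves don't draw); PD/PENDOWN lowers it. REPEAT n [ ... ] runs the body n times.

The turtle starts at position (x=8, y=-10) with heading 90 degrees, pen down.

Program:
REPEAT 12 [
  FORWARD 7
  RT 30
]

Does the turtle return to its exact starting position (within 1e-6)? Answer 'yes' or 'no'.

Executing turtle program step by step:
Start: pos=(8,-10), heading=90, pen down
REPEAT 12 [
  -- iteration 1/12 --
  FD 7: (8,-10) -> (8,-3) [heading=90, draw]
  RT 30: heading 90 -> 60
  -- iteration 2/12 --
  FD 7: (8,-3) -> (11.5,3.062) [heading=60, draw]
  RT 30: heading 60 -> 30
  -- iteration 3/12 --
  FD 7: (11.5,3.062) -> (17.562,6.562) [heading=30, draw]
  RT 30: heading 30 -> 0
  -- iteration 4/12 --
  FD 7: (17.562,6.562) -> (24.562,6.562) [heading=0, draw]
  RT 30: heading 0 -> 330
  -- iteration 5/12 --
  FD 7: (24.562,6.562) -> (30.624,3.062) [heading=330, draw]
  RT 30: heading 330 -> 300
  -- iteration 6/12 --
  FD 7: (30.624,3.062) -> (34.124,-3) [heading=300, draw]
  RT 30: heading 300 -> 270
  -- iteration 7/12 --
  FD 7: (34.124,-3) -> (34.124,-10) [heading=270, draw]
  RT 30: heading 270 -> 240
  -- iteration 8/12 --
  FD 7: (34.124,-10) -> (30.624,-16.062) [heading=240, draw]
  RT 30: heading 240 -> 210
  -- iteration 9/12 --
  FD 7: (30.624,-16.062) -> (24.562,-19.562) [heading=210, draw]
  RT 30: heading 210 -> 180
  -- iteration 10/12 --
  FD 7: (24.562,-19.562) -> (17.562,-19.562) [heading=180, draw]
  RT 30: heading 180 -> 150
  -- iteration 11/12 --
  FD 7: (17.562,-19.562) -> (11.5,-16.062) [heading=150, draw]
  RT 30: heading 150 -> 120
  -- iteration 12/12 --
  FD 7: (11.5,-16.062) -> (8,-10) [heading=120, draw]
  RT 30: heading 120 -> 90
]
Final: pos=(8,-10), heading=90, 12 segment(s) drawn

Start position: (8, -10)
Final position: (8, -10)
Distance = 0; < 1e-6 -> CLOSED

Answer: yes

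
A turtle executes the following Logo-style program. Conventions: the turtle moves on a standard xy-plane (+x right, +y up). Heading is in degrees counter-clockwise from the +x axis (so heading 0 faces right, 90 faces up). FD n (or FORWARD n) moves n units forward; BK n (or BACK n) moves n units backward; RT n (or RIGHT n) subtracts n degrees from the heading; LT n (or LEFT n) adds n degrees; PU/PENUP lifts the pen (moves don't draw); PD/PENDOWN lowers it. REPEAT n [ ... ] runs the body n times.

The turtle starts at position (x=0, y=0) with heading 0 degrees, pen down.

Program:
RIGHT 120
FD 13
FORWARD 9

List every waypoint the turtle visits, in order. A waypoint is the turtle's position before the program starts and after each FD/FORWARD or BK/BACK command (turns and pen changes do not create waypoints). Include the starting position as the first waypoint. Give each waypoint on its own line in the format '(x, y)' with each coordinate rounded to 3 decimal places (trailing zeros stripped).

Answer: (0, 0)
(-6.5, -11.258)
(-11, -19.053)

Derivation:
Executing turtle program step by step:
Start: pos=(0,0), heading=0, pen down
RT 120: heading 0 -> 240
FD 13: (0,0) -> (-6.5,-11.258) [heading=240, draw]
FD 9: (-6.5,-11.258) -> (-11,-19.053) [heading=240, draw]
Final: pos=(-11,-19.053), heading=240, 2 segment(s) drawn
Waypoints (3 total):
(0, 0)
(-6.5, -11.258)
(-11, -19.053)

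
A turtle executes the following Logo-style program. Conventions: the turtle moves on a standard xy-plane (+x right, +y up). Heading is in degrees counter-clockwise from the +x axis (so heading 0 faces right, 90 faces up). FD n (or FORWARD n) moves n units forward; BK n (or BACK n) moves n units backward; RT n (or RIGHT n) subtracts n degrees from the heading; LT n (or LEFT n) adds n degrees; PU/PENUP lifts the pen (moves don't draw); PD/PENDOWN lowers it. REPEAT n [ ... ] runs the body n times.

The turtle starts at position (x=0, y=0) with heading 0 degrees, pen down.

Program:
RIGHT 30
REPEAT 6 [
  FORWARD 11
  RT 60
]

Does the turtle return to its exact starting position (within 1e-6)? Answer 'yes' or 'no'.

Answer: yes

Derivation:
Executing turtle program step by step:
Start: pos=(0,0), heading=0, pen down
RT 30: heading 0 -> 330
REPEAT 6 [
  -- iteration 1/6 --
  FD 11: (0,0) -> (9.526,-5.5) [heading=330, draw]
  RT 60: heading 330 -> 270
  -- iteration 2/6 --
  FD 11: (9.526,-5.5) -> (9.526,-16.5) [heading=270, draw]
  RT 60: heading 270 -> 210
  -- iteration 3/6 --
  FD 11: (9.526,-16.5) -> (0,-22) [heading=210, draw]
  RT 60: heading 210 -> 150
  -- iteration 4/6 --
  FD 11: (0,-22) -> (-9.526,-16.5) [heading=150, draw]
  RT 60: heading 150 -> 90
  -- iteration 5/6 --
  FD 11: (-9.526,-16.5) -> (-9.526,-5.5) [heading=90, draw]
  RT 60: heading 90 -> 30
  -- iteration 6/6 --
  FD 11: (-9.526,-5.5) -> (0,0) [heading=30, draw]
  RT 60: heading 30 -> 330
]
Final: pos=(0,0), heading=330, 6 segment(s) drawn

Start position: (0, 0)
Final position: (0, 0)
Distance = 0; < 1e-6 -> CLOSED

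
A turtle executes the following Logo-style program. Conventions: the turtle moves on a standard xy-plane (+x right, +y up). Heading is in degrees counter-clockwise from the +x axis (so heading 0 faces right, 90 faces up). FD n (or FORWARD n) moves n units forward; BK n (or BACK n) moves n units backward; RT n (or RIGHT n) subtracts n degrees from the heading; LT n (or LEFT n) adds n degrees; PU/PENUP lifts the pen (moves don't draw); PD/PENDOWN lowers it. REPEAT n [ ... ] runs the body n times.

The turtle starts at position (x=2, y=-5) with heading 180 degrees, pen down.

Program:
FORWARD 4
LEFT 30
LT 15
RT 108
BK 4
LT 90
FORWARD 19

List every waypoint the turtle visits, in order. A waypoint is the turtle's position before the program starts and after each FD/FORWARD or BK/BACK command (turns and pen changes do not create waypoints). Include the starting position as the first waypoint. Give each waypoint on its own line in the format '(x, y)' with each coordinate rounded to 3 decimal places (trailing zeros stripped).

Executing turtle program step by step:
Start: pos=(2,-5), heading=180, pen down
FD 4: (2,-5) -> (-2,-5) [heading=180, draw]
LT 30: heading 180 -> 210
LT 15: heading 210 -> 225
RT 108: heading 225 -> 117
BK 4: (-2,-5) -> (-0.184,-8.564) [heading=117, draw]
LT 90: heading 117 -> 207
FD 19: (-0.184,-8.564) -> (-17.113,-17.19) [heading=207, draw]
Final: pos=(-17.113,-17.19), heading=207, 3 segment(s) drawn
Waypoints (4 total):
(2, -5)
(-2, -5)
(-0.184, -8.564)
(-17.113, -17.19)

Answer: (2, -5)
(-2, -5)
(-0.184, -8.564)
(-17.113, -17.19)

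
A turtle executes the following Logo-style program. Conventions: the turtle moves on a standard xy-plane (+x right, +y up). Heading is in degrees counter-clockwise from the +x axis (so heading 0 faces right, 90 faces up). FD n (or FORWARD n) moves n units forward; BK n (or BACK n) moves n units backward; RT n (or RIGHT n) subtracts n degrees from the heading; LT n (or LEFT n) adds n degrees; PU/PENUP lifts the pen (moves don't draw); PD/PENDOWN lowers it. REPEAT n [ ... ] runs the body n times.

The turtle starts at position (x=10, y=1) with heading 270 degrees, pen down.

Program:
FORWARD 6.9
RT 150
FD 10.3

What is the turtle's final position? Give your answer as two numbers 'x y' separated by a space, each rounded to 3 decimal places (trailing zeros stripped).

Executing turtle program step by step:
Start: pos=(10,1), heading=270, pen down
FD 6.9: (10,1) -> (10,-5.9) [heading=270, draw]
RT 150: heading 270 -> 120
FD 10.3: (10,-5.9) -> (4.85,3.02) [heading=120, draw]
Final: pos=(4.85,3.02), heading=120, 2 segment(s) drawn

Answer: 4.85 3.02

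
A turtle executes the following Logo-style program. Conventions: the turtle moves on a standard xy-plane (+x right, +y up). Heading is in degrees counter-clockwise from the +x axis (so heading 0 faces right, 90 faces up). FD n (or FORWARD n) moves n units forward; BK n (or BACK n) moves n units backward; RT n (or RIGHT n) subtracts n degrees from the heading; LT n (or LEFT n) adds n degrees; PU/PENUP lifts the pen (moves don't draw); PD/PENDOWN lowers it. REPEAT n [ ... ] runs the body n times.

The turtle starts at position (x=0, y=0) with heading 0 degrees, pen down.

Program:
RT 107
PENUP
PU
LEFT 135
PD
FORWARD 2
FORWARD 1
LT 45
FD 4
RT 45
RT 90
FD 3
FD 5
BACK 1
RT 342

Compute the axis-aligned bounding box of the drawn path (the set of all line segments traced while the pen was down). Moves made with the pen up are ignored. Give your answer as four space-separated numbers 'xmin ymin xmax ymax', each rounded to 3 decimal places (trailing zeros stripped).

Answer: 0 -1.83 7.574 5.234

Derivation:
Executing turtle program step by step:
Start: pos=(0,0), heading=0, pen down
RT 107: heading 0 -> 253
PU: pen up
PU: pen up
LT 135: heading 253 -> 28
PD: pen down
FD 2: (0,0) -> (1.766,0.939) [heading=28, draw]
FD 1: (1.766,0.939) -> (2.649,1.408) [heading=28, draw]
LT 45: heading 28 -> 73
FD 4: (2.649,1.408) -> (3.818,5.234) [heading=73, draw]
RT 45: heading 73 -> 28
RT 90: heading 28 -> 298
FD 3: (3.818,5.234) -> (5.227,2.585) [heading=298, draw]
FD 5: (5.227,2.585) -> (7.574,-1.83) [heading=298, draw]
BK 1: (7.574,-1.83) -> (7.105,-0.947) [heading=298, draw]
RT 342: heading 298 -> 316
Final: pos=(7.105,-0.947), heading=316, 6 segment(s) drawn

Segment endpoints: x in {0, 1.766, 2.649, 3.818, 5.227, 7.105, 7.574}, y in {-1.83, -0.947, 0, 0.939, 1.408, 2.585, 5.234}
xmin=0, ymin=-1.83, xmax=7.574, ymax=5.234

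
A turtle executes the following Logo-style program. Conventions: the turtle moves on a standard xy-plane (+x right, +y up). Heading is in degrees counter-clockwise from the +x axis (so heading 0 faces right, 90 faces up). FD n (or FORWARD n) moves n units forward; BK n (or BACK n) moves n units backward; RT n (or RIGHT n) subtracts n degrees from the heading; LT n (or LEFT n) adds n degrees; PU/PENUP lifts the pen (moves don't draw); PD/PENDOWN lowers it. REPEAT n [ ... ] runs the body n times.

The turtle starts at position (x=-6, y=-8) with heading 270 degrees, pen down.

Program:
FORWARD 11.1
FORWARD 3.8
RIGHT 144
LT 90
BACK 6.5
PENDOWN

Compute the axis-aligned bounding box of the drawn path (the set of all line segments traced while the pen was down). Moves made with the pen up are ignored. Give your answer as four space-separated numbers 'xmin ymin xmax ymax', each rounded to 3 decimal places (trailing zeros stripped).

Answer: -6 -22.9 -0.741 -8

Derivation:
Executing turtle program step by step:
Start: pos=(-6,-8), heading=270, pen down
FD 11.1: (-6,-8) -> (-6,-19.1) [heading=270, draw]
FD 3.8: (-6,-19.1) -> (-6,-22.9) [heading=270, draw]
RT 144: heading 270 -> 126
LT 90: heading 126 -> 216
BK 6.5: (-6,-22.9) -> (-0.741,-19.079) [heading=216, draw]
PD: pen down
Final: pos=(-0.741,-19.079), heading=216, 3 segment(s) drawn

Segment endpoints: x in {-6, -6, -6, -0.741}, y in {-22.9, -19.1, -19.079, -8}
xmin=-6, ymin=-22.9, xmax=-0.741, ymax=-8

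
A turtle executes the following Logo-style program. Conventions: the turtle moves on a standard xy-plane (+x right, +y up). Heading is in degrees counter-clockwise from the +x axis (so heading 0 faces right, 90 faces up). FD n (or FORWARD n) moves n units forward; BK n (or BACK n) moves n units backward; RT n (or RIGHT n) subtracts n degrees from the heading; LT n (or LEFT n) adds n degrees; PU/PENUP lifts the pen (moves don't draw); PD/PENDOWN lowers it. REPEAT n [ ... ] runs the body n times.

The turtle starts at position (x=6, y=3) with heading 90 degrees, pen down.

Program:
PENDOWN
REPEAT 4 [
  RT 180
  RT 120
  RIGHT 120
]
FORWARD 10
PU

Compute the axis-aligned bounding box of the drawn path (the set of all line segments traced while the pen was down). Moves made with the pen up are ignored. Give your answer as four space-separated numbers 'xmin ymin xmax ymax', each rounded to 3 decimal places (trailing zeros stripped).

Executing turtle program step by step:
Start: pos=(6,3), heading=90, pen down
PD: pen down
REPEAT 4 [
  -- iteration 1/4 --
  RT 180: heading 90 -> 270
  RT 120: heading 270 -> 150
  RT 120: heading 150 -> 30
  -- iteration 2/4 --
  RT 180: heading 30 -> 210
  RT 120: heading 210 -> 90
  RT 120: heading 90 -> 330
  -- iteration 3/4 --
  RT 180: heading 330 -> 150
  RT 120: heading 150 -> 30
  RT 120: heading 30 -> 270
  -- iteration 4/4 --
  RT 180: heading 270 -> 90
  RT 120: heading 90 -> 330
  RT 120: heading 330 -> 210
]
FD 10: (6,3) -> (-2.66,-2) [heading=210, draw]
PU: pen up
Final: pos=(-2.66,-2), heading=210, 1 segment(s) drawn

Segment endpoints: x in {-2.66, 6}, y in {-2, 3}
xmin=-2.66, ymin=-2, xmax=6, ymax=3

Answer: -2.66 -2 6 3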